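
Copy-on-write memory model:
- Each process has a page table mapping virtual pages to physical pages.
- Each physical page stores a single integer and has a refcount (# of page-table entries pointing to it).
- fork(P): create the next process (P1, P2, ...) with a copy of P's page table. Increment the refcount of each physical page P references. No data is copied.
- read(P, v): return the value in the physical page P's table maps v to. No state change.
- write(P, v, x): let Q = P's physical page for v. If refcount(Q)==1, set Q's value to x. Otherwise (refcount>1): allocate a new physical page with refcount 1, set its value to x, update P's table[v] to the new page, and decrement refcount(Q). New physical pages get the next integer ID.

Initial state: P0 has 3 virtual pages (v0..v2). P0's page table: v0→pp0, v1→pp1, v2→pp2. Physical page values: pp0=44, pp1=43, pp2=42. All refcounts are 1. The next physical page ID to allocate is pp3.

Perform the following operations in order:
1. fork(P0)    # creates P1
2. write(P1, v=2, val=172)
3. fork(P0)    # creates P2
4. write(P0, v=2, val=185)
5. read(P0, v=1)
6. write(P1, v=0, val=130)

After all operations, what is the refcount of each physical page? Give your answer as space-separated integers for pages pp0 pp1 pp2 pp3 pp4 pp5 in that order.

Op 1: fork(P0) -> P1. 3 ppages; refcounts: pp0:2 pp1:2 pp2:2
Op 2: write(P1, v2, 172). refcount(pp2)=2>1 -> COPY to pp3. 4 ppages; refcounts: pp0:2 pp1:2 pp2:1 pp3:1
Op 3: fork(P0) -> P2. 4 ppages; refcounts: pp0:3 pp1:3 pp2:2 pp3:1
Op 4: write(P0, v2, 185). refcount(pp2)=2>1 -> COPY to pp4. 5 ppages; refcounts: pp0:3 pp1:3 pp2:1 pp3:1 pp4:1
Op 5: read(P0, v1) -> 43. No state change.
Op 6: write(P1, v0, 130). refcount(pp0)=3>1 -> COPY to pp5. 6 ppages; refcounts: pp0:2 pp1:3 pp2:1 pp3:1 pp4:1 pp5:1

Answer: 2 3 1 1 1 1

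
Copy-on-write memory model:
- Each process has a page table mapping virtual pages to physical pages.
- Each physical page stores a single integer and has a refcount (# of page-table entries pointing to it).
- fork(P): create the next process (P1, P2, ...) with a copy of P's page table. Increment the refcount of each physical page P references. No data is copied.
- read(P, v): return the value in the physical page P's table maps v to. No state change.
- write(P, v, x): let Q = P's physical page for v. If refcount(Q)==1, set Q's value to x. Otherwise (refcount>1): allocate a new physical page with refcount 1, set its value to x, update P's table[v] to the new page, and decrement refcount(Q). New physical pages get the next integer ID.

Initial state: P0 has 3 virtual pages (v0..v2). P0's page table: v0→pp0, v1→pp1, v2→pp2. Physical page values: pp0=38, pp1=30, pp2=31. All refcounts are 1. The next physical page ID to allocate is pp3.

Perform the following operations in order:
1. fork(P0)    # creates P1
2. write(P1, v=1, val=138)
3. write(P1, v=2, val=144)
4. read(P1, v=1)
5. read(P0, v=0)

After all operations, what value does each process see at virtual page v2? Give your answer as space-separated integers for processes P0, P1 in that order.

Answer: 31 144

Derivation:
Op 1: fork(P0) -> P1. 3 ppages; refcounts: pp0:2 pp1:2 pp2:2
Op 2: write(P1, v1, 138). refcount(pp1)=2>1 -> COPY to pp3. 4 ppages; refcounts: pp0:2 pp1:1 pp2:2 pp3:1
Op 3: write(P1, v2, 144). refcount(pp2)=2>1 -> COPY to pp4. 5 ppages; refcounts: pp0:2 pp1:1 pp2:1 pp3:1 pp4:1
Op 4: read(P1, v1) -> 138. No state change.
Op 5: read(P0, v0) -> 38. No state change.
P0: v2 -> pp2 = 31
P1: v2 -> pp4 = 144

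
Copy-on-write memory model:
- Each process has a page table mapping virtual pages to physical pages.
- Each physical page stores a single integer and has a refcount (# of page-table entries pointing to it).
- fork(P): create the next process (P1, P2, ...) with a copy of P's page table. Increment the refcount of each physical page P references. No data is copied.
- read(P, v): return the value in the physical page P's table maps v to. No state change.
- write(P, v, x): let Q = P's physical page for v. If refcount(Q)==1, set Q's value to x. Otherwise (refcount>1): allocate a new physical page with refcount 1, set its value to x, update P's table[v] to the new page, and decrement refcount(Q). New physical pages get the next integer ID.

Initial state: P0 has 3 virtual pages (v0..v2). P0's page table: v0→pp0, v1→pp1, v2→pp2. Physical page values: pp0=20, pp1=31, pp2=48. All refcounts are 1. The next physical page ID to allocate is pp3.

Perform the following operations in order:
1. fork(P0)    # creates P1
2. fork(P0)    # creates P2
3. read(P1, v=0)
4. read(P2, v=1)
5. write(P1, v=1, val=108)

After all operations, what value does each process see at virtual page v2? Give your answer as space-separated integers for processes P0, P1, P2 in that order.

Op 1: fork(P0) -> P1. 3 ppages; refcounts: pp0:2 pp1:2 pp2:2
Op 2: fork(P0) -> P2. 3 ppages; refcounts: pp0:3 pp1:3 pp2:3
Op 3: read(P1, v0) -> 20. No state change.
Op 4: read(P2, v1) -> 31. No state change.
Op 5: write(P1, v1, 108). refcount(pp1)=3>1 -> COPY to pp3. 4 ppages; refcounts: pp0:3 pp1:2 pp2:3 pp3:1
P0: v2 -> pp2 = 48
P1: v2 -> pp2 = 48
P2: v2 -> pp2 = 48

Answer: 48 48 48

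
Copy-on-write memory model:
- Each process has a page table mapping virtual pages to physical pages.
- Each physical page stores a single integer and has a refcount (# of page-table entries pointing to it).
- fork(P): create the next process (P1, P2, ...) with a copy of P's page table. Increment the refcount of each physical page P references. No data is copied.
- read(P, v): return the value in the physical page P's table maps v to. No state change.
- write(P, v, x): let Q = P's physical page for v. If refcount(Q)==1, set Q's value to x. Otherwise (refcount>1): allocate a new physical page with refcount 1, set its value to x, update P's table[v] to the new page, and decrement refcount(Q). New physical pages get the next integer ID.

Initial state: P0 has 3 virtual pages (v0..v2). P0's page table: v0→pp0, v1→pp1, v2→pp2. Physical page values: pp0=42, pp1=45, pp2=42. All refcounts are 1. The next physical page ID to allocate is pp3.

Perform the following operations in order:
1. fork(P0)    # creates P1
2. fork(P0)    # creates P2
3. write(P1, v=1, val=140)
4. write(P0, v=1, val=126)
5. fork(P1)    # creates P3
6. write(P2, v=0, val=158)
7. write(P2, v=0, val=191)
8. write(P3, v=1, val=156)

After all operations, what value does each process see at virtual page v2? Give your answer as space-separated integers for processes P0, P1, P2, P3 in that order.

Op 1: fork(P0) -> P1. 3 ppages; refcounts: pp0:2 pp1:2 pp2:2
Op 2: fork(P0) -> P2. 3 ppages; refcounts: pp0:3 pp1:3 pp2:3
Op 3: write(P1, v1, 140). refcount(pp1)=3>1 -> COPY to pp3. 4 ppages; refcounts: pp0:3 pp1:2 pp2:3 pp3:1
Op 4: write(P0, v1, 126). refcount(pp1)=2>1 -> COPY to pp4. 5 ppages; refcounts: pp0:3 pp1:1 pp2:3 pp3:1 pp4:1
Op 5: fork(P1) -> P3. 5 ppages; refcounts: pp0:4 pp1:1 pp2:4 pp3:2 pp4:1
Op 6: write(P2, v0, 158). refcount(pp0)=4>1 -> COPY to pp5. 6 ppages; refcounts: pp0:3 pp1:1 pp2:4 pp3:2 pp4:1 pp5:1
Op 7: write(P2, v0, 191). refcount(pp5)=1 -> write in place. 6 ppages; refcounts: pp0:3 pp1:1 pp2:4 pp3:2 pp4:1 pp5:1
Op 8: write(P3, v1, 156). refcount(pp3)=2>1 -> COPY to pp6. 7 ppages; refcounts: pp0:3 pp1:1 pp2:4 pp3:1 pp4:1 pp5:1 pp6:1
P0: v2 -> pp2 = 42
P1: v2 -> pp2 = 42
P2: v2 -> pp2 = 42
P3: v2 -> pp2 = 42

Answer: 42 42 42 42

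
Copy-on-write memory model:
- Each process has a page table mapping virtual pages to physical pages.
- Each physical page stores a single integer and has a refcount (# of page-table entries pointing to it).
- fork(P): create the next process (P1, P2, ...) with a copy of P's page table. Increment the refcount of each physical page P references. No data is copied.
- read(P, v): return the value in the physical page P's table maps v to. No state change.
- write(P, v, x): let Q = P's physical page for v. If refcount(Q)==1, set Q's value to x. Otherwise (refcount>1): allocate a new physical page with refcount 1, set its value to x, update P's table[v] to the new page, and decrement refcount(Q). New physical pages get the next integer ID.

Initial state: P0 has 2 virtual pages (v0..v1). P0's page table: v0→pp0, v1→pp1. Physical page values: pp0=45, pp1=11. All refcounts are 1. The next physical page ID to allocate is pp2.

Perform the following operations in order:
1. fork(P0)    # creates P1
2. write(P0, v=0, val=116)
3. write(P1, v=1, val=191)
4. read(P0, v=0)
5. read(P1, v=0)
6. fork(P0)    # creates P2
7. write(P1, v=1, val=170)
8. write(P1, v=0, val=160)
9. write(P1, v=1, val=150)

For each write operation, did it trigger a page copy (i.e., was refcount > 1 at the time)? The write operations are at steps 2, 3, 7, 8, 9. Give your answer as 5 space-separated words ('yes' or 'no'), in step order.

Op 1: fork(P0) -> P1. 2 ppages; refcounts: pp0:2 pp1:2
Op 2: write(P0, v0, 116). refcount(pp0)=2>1 -> COPY to pp2. 3 ppages; refcounts: pp0:1 pp1:2 pp2:1
Op 3: write(P1, v1, 191). refcount(pp1)=2>1 -> COPY to pp3. 4 ppages; refcounts: pp0:1 pp1:1 pp2:1 pp3:1
Op 4: read(P0, v0) -> 116. No state change.
Op 5: read(P1, v0) -> 45. No state change.
Op 6: fork(P0) -> P2. 4 ppages; refcounts: pp0:1 pp1:2 pp2:2 pp3:1
Op 7: write(P1, v1, 170). refcount(pp3)=1 -> write in place. 4 ppages; refcounts: pp0:1 pp1:2 pp2:2 pp3:1
Op 8: write(P1, v0, 160). refcount(pp0)=1 -> write in place. 4 ppages; refcounts: pp0:1 pp1:2 pp2:2 pp3:1
Op 9: write(P1, v1, 150). refcount(pp3)=1 -> write in place. 4 ppages; refcounts: pp0:1 pp1:2 pp2:2 pp3:1

yes yes no no no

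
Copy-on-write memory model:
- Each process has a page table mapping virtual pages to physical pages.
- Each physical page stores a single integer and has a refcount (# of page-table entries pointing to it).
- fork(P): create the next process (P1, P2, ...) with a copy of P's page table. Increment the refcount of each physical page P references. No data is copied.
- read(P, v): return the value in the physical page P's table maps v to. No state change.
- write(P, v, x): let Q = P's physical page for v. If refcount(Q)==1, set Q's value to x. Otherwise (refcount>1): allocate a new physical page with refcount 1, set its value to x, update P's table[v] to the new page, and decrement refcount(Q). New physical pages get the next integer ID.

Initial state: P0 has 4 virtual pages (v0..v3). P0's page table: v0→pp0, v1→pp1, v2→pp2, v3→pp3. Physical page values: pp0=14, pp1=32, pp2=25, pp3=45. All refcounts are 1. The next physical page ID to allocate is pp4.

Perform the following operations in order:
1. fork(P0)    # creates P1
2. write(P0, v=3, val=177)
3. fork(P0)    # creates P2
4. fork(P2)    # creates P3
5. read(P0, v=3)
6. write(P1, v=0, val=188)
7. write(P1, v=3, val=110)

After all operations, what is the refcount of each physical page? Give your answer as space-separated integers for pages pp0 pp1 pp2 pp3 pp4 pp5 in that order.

Op 1: fork(P0) -> P1. 4 ppages; refcounts: pp0:2 pp1:2 pp2:2 pp3:2
Op 2: write(P0, v3, 177). refcount(pp3)=2>1 -> COPY to pp4. 5 ppages; refcounts: pp0:2 pp1:2 pp2:2 pp3:1 pp4:1
Op 3: fork(P0) -> P2. 5 ppages; refcounts: pp0:3 pp1:3 pp2:3 pp3:1 pp4:2
Op 4: fork(P2) -> P3. 5 ppages; refcounts: pp0:4 pp1:4 pp2:4 pp3:1 pp4:3
Op 5: read(P0, v3) -> 177. No state change.
Op 6: write(P1, v0, 188). refcount(pp0)=4>1 -> COPY to pp5. 6 ppages; refcounts: pp0:3 pp1:4 pp2:4 pp3:1 pp4:3 pp5:1
Op 7: write(P1, v3, 110). refcount(pp3)=1 -> write in place. 6 ppages; refcounts: pp0:3 pp1:4 pp2:4 pp3:1 pp4:3 pp5:1

Answer: 3 4 4 1 3 1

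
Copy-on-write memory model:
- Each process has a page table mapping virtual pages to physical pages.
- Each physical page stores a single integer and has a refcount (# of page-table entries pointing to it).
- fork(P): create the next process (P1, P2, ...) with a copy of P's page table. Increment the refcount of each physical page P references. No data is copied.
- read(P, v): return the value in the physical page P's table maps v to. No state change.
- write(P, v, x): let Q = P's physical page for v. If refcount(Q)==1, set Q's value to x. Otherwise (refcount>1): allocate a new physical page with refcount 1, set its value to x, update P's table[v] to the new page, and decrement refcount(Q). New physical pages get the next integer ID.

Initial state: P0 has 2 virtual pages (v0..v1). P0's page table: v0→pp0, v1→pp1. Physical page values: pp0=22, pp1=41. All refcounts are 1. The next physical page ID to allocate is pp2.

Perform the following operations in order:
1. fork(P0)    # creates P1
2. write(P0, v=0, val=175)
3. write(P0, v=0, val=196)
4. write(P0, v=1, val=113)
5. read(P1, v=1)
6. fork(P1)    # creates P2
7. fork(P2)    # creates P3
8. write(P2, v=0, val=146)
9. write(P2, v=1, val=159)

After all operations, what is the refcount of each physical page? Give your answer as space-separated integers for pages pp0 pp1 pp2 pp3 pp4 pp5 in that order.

Answer: 2 2 1 1 1 1

Derivation:
Op 1: fork(P0) -> P1. 2 ppages; refcounts: pp0:2 pp1:2
Op 2: write(P0, v0, 175). refcount(pp0)=2>1 -> COPY to pp2. 3 ppages; refcounts: pp0:1 pp1:2 pp2:1
Op 3: write(P0, v0, 196). refcount(pp2)=1 -> write in place. 3 ppages; refcounts: pp0:1 pp1:2 pp2:1
Op 4: write(P0, v1, 113). refcount(pp1)=2>1 -> COPY to pp3. 4 ppages; refcounts: pp0:1 pp1:1 pp2:1 pp3:1
Op 5: read(P1, v1) -> 41. No state change.
Op 6: fork(P1) -> P2. 4 ppages; refcounts: pp0:2 pp1:2 pp2:1 pp3:1
Op 7: fork(P2) -> P3. 4 ppages; refcounts: pp0:3 pp1:3 pp2:1 pp3:1
Op 8: write(P2, v0, 146). refcount(pp0)=3>1 -> COPY to pp4. 5 ppages; refcounts: pp0:2 pp1:3 pp2:1 pp3:1 pp4:1
Op 9: write(P2, v1, 159). refcount(pp1)=3>1 -> COPY to pp5. 6 ppages; refcounts: pp0:2 pp1:2 pp2:1 pp3:1 pp4:1 pp5:1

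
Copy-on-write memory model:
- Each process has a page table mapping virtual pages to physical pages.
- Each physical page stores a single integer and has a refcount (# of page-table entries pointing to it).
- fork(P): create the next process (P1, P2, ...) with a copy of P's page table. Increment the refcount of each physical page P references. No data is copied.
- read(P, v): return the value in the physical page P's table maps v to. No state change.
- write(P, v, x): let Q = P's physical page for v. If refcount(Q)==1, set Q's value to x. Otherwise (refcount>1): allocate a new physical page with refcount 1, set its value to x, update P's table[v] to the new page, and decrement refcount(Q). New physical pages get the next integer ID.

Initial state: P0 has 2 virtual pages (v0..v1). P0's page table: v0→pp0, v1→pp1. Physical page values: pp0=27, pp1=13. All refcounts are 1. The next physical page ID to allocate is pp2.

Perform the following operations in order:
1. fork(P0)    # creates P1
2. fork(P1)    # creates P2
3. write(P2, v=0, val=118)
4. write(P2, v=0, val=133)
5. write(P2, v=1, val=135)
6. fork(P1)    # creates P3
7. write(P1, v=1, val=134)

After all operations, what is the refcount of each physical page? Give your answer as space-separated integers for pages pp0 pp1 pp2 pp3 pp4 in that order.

Answer: 3 2 1 1 1

Derivation:
Op 1: fork(P0) -> P1. 2 ppages; refcounts: pp0:2 pp1:2
Op 2: fork(P1) -> P2. 2 ppages; refcounts: pp0:3 pp1:3
Op 3: write(P2, v0, 118). refcount(pp0)=3>1 -> COPY to pp2. 3 ppages; refcounts: pp0:2 pp1:3 pp2:1
Op 4: write(P2, v0, 133). refcount(pp2)=1 -> write in place. 3 ppages; refcounts: pp0:2 pp1:3 pp2:1
Op 5: write(P2, v1, 135). refcount(pp1)=3>1 -> COPY to pp3. 4 ppages; refcounts: pp0:2 pp1:2 pp2:1 pp3:1
Op 6: fork(P1) -> P3. 4 ppages; refcounts: pp0:3 pp1:3 pp2:1 pp3:1
Op 7: write(P1, v1, 134). refcount(pp1)=3>1 -> COPY to pp4. 5 ppages; refcounts: pp0:3 pp1:2 pp2:1 pp3:1 pp4:1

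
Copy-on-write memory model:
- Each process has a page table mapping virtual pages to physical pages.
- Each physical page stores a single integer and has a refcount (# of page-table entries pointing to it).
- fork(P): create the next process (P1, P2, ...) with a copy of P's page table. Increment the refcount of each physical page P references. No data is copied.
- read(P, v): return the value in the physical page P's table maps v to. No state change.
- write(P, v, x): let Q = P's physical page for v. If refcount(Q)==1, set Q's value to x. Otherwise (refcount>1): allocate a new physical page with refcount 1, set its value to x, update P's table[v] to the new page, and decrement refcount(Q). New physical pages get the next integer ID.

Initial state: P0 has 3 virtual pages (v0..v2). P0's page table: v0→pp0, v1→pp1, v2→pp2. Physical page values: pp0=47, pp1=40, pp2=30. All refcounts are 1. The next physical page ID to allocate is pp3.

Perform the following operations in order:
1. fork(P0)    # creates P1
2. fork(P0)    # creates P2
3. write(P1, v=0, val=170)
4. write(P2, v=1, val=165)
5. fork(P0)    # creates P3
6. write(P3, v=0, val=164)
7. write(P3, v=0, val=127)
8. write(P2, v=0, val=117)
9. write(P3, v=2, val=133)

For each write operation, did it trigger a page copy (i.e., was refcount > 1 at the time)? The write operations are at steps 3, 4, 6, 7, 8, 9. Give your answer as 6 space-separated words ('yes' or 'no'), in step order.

Op 1: fork(P0) -> P1. 3 ppages; refcounts: pp0:2 pp1:2 pp2:2
Op 2: fork(P0) -> P2. 3 ppages; refcounts: pp0:3 pp1:3 pp2:3
Op 3: write(P1, v0, 170). refcount(pp0)=3>1 -> COPY to pp3. 4 ppages; refcounts: pp0:2 pp1:3 pp2:3 pp3:1
Op 4: write(P2, v1, 165). refcount(pp1)=3>1 -> COPY to pp4. 5 ppages; refcounts: pp0:2 pp1:2 pp2:3 pp3:1 pp4:1
Op 5: fork(P0) -> P3. 5 ppages; refcounts: pp0:3 pp1:3 pp2:4 pp3:1 pp4:1
Op 6: write(P3, v0, 164). refcount(pp0)=3>1 -> COPY to pp5. 6 ppages; refcounts: pp0:2 pp1:3 pp2:4 pp3:1 pp4:1 pp5:1
Op 7: write(P3, v0, 127). refcount(pp5)=1 -> write in place. 6 ppages; refcounts: pp0:2 pp1:3 pp2:4 pp3:1 pp4:1 pp5:1
Op 8: write(P2, v0, 117). refcount(pp0)=2>1 -> COPY to pp6. 7 ppages; refcounts: pp0:1 pp1:3 pp2:4 pp3:1 pp4:1 pp5:1 pp6:1
Op 9: write(P3, v2, 133). refcount(pp2)=4>1 -> COPY to pp7. 8 ppages; refcounts: pp0:1 pp1:3 pp2:3 pp3:1 pp4:1 pp5:1 pp6:1 pp7:1

yes yes yes no yes yes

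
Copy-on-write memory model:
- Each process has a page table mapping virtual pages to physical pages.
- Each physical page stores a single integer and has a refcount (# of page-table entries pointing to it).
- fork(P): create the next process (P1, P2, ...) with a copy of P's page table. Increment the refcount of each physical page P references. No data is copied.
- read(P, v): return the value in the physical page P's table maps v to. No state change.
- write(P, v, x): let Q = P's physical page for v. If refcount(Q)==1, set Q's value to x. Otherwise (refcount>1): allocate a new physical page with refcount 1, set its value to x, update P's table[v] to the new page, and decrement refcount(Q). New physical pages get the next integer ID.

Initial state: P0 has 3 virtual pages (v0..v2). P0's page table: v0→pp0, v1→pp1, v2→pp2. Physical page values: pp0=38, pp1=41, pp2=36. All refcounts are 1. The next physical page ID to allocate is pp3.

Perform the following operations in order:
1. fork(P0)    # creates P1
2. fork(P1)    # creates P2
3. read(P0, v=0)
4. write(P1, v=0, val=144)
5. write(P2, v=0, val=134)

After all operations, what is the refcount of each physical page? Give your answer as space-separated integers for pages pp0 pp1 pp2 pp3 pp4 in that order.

Op 1: fork(P0) -> P1. 3 ppages; refcounts: pp0:2 pp1:2 pp2:2
Op 2: fork(P1) -> P2. 3 ppages; refcounts: pp0:3 pp1:3 pp2:3
Op 3: read(P0, v0) -> 38. No state change.
Op 4: write(P1, v0, 144). refcount(pp0)=3>1 -> COPY to pp3. 4 ppages; refcounts: pp0:2 pp1:3 pp2:3 pp3:1
Op 5: write(P2, v0, 134). refcount(pp0)=2>1 -> COPY to pp4. 5 ppages; refcounts: pp0:1 pp1:3 pp2:3 pp3:1 pp4:1

Answer: 1 3 3 1 1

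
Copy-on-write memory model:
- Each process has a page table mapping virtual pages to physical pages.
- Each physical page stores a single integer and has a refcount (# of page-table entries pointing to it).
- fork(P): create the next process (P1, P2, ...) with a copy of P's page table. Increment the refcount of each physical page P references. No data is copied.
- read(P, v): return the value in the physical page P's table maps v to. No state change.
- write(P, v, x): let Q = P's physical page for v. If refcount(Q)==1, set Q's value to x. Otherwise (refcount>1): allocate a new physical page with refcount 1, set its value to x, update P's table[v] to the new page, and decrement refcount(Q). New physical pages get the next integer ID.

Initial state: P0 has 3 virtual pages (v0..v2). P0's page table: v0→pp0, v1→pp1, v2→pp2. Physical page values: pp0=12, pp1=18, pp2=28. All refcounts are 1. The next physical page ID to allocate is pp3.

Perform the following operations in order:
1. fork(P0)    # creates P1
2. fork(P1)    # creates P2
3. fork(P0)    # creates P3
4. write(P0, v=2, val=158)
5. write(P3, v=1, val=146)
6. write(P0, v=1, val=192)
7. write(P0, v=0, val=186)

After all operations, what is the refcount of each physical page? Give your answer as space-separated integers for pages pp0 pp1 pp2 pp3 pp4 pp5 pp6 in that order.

Op 1: fork(P0) -> P1. 3 ppages; refcounts: pp0:2 pp1:2 pp2:2
Op 2: fork(P1) -> P2. 3 ppages; refcounts: pp0:3 pp1:3 pp2:3
Op 3: fork(P0) -> P3. 3 ppages; refcounts: pp0:4 pp1:4 pp2:4
Op 4: write(P0, v2, 158). refcount(pp2)=4>1 -> COPY to pp3. 4 ppages; refcounts: pp0:4 pp1:4 pp2:3 pp3:1
Op 5: write(P3, v1, 146). refcount(pp1)=4>1 -> COPY to pp4. 5 ppages; refcounts: pp0:4 pp1:3 pp2:3 pp3:1 pp4:1
Op 6: write(P0, v1, 192). refcount(pp1)=3>1 -> COPY to pp5. 6 ppages; refcounts: pp0:4 pp1:2 pp2:3 pp3:1 pp4:1 pp5:1
Op 7: write(P0, v0, 186). refcount(pp0)=4>1 -> COPY to pp6. 7 ppages; refcounts: pp0:3 pp1:2 pp2:3 pp3:1 pp4:1 pp5:1 pp6:1

Answer: 3 2 3 1 1 1 1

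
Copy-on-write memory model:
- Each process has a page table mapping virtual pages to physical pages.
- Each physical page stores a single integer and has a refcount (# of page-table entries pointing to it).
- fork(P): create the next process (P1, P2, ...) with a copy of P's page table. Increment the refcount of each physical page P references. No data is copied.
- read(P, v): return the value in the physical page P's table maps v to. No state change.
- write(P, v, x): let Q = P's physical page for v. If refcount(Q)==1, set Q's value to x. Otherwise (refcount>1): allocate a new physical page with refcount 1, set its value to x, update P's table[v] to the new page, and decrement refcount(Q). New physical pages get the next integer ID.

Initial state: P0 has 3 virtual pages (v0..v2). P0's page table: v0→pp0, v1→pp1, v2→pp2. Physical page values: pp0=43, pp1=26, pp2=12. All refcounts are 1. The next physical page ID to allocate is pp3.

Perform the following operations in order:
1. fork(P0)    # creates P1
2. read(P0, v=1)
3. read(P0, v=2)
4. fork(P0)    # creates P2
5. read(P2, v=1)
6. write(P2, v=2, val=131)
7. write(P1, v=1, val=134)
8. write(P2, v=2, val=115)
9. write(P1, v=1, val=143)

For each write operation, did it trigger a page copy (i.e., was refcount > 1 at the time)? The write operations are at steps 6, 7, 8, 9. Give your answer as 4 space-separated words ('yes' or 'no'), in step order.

Op 1: fork(P0) -> P1. 3 ppages; refcounts: pp0:2 pp1:2 pp2:2
Op 2: read(P0, v1) -> 26. No state change.
Op 3: read(P0, v2) -> 12. No state change.
Op 4: fork(P0) -> P2. 3 ppages; refcounts: pp0:3 pp1:3 pp2:3
Op 5: read(P2, v1) -> 26. No state change.
Op 6: write(P2, v2, 131). refcount(pp2)=3>1 -> COPY to pp3. 4 ppages; refcounts: pp0:3 pp1:3 pp2:2 pp3:1
Op 7: write(P1, v1, 134). refcount(pp1)=3>1 -> COPY to pp4. 5 ppages; refcounts: pp0:3 pp1:2 pp2:2 pp3:1 pp4:1
Op 8: write(P2, v2, 115). refcount(pp3)=1 -> write in place. 5 ppages; refcounts: pp0:3 pp1:2 pp2:2 pp3:1 pp4:1
Op 9: write(P1, v1, 143). refcount(pp4)=1 -> write in place. 5 ppages; refcounts: pp0:3 pp1:2 pp2:2 pp3:1 pp4:1

yes yes no no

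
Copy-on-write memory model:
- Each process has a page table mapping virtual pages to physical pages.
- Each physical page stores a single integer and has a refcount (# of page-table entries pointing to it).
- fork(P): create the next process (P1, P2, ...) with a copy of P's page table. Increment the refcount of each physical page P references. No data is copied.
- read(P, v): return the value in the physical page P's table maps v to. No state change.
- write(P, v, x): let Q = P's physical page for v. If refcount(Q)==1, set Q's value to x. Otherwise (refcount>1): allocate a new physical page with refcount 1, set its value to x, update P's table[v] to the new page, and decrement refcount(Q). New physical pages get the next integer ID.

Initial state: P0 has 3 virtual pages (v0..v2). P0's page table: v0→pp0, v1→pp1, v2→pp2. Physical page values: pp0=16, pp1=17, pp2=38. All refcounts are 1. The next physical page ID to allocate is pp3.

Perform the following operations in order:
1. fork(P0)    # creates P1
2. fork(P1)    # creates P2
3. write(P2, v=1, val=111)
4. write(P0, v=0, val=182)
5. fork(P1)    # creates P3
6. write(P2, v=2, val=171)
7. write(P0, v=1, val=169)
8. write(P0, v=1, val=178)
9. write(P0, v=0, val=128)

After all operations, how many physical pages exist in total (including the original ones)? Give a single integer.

Answer: 7

Derivation:
Op 1: fork(P0) -> P1. 3 ppages; refcounts: pp0:2 pp1:2 pp2:2
Op 2: fork(P1) -> P2. 3 ppages; refcounts: pp0:3 pp1:3 pp2:3
Op 3: write(P2, v1, 111). refcount(pp1)=3>1 -> COPY to pp3. 4 ppages; refcounts: pp0:3 pp1:2 pp2:3 pp3:1
Op 4: write(P0, v0, 182). refcount(pp0)=3>1 -> COPY to pp4. 5 ppages; refcounts: pp0:2 pp1:2 pp2:3 pp3:1 pp4:1
Op 5: fork(P1) -> P3. 5 ppages; refcounts: pp0:3 pp1:3 pp2:4 pp3:1 pp4:1
Op 6: write(P2, v2, 171). refcount(pp2)=4>1 -> COPY to pp5. 6 ppages; refcounts: pp0:3 pp1:3 pp2:3 pp3:1 pp4:1 pp5:1
Op 7: write(P0, v1, 169). refcount(pp1)=3>1 -> COPY to pp6. 7 ppages; refcounts: pp0:3 pp1:2 pp2:3 pp3:1 pp4:1 pp5:1 pp6:1
Op 8: write(P0, v1, 178). refcount(pp6)=1 -> write in place. 7 ppages; refcounts: pp0:3 pp1:2 pp2:3 pp3:1 pp4:1 pp5:1 pp6:1
Op 9: write(P0, v0, 128). refcount(pp4)=1 -> write in place. 7 ppages; refcounts: pp0:3 pp1:2 pp2:3 pp3:1 pp4:1 pp5:1 pp6:1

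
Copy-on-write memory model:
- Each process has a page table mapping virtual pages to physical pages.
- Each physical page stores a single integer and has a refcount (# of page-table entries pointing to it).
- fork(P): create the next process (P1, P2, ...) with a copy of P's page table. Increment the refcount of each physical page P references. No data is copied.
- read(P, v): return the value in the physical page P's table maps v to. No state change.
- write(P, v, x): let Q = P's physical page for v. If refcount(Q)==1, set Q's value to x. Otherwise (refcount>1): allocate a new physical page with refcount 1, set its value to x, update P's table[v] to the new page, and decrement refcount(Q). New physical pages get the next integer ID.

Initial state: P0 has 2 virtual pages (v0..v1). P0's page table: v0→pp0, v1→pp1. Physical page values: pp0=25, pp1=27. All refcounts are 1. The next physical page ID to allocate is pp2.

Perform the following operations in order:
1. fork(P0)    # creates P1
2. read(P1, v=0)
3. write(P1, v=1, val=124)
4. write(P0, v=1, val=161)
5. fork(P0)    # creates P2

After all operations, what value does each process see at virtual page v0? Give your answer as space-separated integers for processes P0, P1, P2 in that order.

Op 1: fork(P0) -> P1. 2 ppages; refcounts: pp0:2 pp1:2
Op 2: read(P1, v0) -> 25. No state change.
Op 3: write(P1, v1, 124). refcount(pp1)=2>1 -> COPY to pp2. 3 ppages; refcounts: pp0:2 pp1:1 pp2:1
Op 4: write(P0, v1, 161). refcount(pp1)=1 -> write in place. 3 ppages; refcounts: pp0:2 pp1:1 pp2:1
Op 5: fork(P0) -> P2. 3 ppages; refcounts: pp0:3 pp1:2 pp2:1
P0: v0 -> pp0 = 25
P1: v0 -> pp0 = 25
P2: v0 -> pp0 = 25

Answer: 25 25 25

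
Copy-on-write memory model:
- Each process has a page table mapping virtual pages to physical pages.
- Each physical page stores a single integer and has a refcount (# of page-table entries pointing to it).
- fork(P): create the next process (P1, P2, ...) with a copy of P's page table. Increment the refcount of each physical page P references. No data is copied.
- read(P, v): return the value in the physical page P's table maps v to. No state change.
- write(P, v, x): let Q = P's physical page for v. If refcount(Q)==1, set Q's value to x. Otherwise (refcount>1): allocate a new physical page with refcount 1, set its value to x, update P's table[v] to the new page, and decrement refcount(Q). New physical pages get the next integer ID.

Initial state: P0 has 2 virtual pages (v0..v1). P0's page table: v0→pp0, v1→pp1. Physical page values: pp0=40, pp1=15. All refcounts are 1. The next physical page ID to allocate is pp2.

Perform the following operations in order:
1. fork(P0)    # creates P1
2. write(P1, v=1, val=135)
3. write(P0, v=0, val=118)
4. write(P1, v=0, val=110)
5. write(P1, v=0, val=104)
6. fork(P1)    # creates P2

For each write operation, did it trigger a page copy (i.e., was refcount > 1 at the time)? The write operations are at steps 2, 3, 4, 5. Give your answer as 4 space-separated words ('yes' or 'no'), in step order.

Op 1: fork(P0) -> P1. 2 ppages; refcounts: pp0:2 pp1:2
Op 2: write(P1, v1, 135). refcount(pp1)=2>1 -> COPY to pp2. 3 ppages; refcounts: pp0:2 pp1:1 pp2:1
Op 3: write(P0, v0, 118). refcount(pp0)=2>1 -> COPY to pp3. 4 ppages; refcounts: pp0:1 pp1:1 pp2:1 pp3:1
Op 4: write(P1, v0, 110). refcount(pp0)=1 -> write in place. 4 ppages; refcounts: pp0:1 pp1:1 pp2:1 pp3:1
Op 5: write(P1, v0, 104). refcount(pp0)=1 -> write in place. 4 ppages; refcounts: pp0:1 pp1:1 pp2:1 pp3:1
Op 6: fork(P1) -> P2. 4 ppages; refcounts: pp0:2 pp1:1 pp2:2 pp3:1

yes yes no no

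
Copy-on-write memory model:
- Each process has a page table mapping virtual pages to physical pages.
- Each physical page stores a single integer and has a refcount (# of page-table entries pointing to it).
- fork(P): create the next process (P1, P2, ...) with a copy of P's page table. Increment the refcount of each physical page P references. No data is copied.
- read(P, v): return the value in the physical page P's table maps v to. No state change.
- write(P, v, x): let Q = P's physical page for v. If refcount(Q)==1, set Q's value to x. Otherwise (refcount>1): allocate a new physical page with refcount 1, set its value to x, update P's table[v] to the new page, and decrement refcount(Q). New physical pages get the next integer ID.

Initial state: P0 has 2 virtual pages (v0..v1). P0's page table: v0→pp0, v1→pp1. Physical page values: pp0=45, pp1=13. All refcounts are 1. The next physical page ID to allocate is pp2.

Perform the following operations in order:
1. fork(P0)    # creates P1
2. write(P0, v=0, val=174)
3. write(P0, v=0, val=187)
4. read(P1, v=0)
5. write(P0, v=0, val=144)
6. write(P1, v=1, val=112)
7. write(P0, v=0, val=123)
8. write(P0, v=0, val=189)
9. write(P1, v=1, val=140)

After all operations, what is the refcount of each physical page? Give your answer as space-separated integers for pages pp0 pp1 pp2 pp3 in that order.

Op 1: fork(P0) -> P1. 2 ppages; refcounts: pp0:2 pp1:2
Op 2: write(P0, v0, 174). refcount(pp0)=2>1 -> COPY to pp2. 3 ppages; refcounts: pp0:1 pp1:2 pp2:1
Op 3: write(P0, v0, 187). refcount(pp2)=1 -> write in place. 3 ppages; refcounts: pp0:1 pp1:2 pp2:1
Op 4: read(P1, v0) -> 45. No state change.
Op 5: write(P0, v0, 144). refcount(pp2)=1 -> write in place. 3 ppages; refcounts: pp0:1 pp1:2 pp2:1
Op 6: write(P1, v1, 112). refcount(pp1)=2>1 -> COPY to pp3. 4 ppages; refcounts: pp0:1 pp1:1 pp2:1 pp3:1
Op 7: write(P0, v0, 123). refcount(pp2)=1 -> write in place. 4 ppages; refcounts: pp0:1 pp1:1 pp2:1 pp3:1
Op 8: write(P0, v0, 189). refcount(pp2)=1 -> write in place. 4 ppages; refcounts: pp0:1 pp1:1 pp2:1 pp3:1
Op 9: write(P1, v1, 140). refcount(pp3)=1 -> write in place. 4 ppages; refcounts: pp0:1 pp1:1 pp2:1 pp3:1

Answer: 1 1 1 1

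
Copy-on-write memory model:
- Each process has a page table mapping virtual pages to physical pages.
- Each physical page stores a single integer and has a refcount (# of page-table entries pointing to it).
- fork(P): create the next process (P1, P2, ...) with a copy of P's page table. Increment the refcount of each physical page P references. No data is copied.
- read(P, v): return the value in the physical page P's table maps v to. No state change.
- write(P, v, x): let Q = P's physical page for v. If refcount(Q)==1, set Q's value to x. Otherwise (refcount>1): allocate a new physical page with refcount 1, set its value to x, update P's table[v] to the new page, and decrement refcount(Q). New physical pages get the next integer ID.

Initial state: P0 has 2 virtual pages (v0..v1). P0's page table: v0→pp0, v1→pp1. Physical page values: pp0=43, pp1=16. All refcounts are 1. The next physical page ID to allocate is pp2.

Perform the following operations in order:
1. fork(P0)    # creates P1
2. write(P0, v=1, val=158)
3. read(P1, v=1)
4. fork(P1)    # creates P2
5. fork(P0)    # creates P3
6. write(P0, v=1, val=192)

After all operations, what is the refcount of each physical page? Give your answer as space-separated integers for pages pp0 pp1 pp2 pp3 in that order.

Op 1: fork(P0) -> P1. 2 ppages; refcounts: pp0:2 pp1:2
Op 2: write(P0, v1, 158). refcount(pp1)=2>1 -> COPY to pp2. 3 ppages; refcounts: pp0:2 pp1:1 pp2:1
Op 3: read(P1, v1) -> 16. No state change.
Op 4: fork(P1) -> P2. 3 ppages; refcounts: pp0:3 pp1:2 pp2:1
Op 5: fork(P0) -> P3. 3 ppages; refcounts: pp0:4 pp1:2 pp2:2
Op 6: write(P0, v1, 192). refcount(pp2)=2>1 -> COPY to pp3. 4 ppages; refcounts: pp0:4 pp1:2 pp2:1 pp3:1

Answer: 4 2 1 1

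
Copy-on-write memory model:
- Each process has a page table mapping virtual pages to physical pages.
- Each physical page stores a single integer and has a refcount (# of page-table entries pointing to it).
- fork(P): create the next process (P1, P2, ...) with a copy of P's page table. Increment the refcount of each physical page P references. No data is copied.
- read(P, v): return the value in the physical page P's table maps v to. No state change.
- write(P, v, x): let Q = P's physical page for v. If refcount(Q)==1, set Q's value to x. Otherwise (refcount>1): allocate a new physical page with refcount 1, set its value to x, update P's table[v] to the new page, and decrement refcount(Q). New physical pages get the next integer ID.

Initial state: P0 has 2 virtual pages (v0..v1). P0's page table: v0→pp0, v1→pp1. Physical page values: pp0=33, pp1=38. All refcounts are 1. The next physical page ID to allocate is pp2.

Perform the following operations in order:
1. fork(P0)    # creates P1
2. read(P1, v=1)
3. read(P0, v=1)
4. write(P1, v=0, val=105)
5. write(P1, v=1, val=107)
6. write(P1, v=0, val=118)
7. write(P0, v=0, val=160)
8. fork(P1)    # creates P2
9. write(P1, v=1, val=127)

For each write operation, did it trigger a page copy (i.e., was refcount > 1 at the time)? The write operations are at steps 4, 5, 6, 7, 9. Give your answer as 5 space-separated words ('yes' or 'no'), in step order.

Op 1: fork(P0) -> P1. 2 ppages; refcounts: pp0:2 pp1:2
Op 2: read(P1, v1) -> 38. No state change.
Op 3: read(P0, v1) -> 38. No state change.
Op 4: write(P1, v0, 105). refcount(pp0)=2>1 -> COPY to pp2. 3 ppages; refcounts: pp0:1 pp1:2 pp2:1
Op 5: write(P1, v1, 107). refcount(pp1)=2>1 -> COPY to pp3. 4 ppages; refcounts: pp0:1 pp1:1 pp2:1 pp3:1
Op 6: write(P1, v0, 118). refcount(pp2)=1 -> write in place. 4 ppages; refcounts: pp0:1 pp1:1 pp2:1 pp3:1
Op 7: write(P0, v0, 160). refcount(pp0)=1 -> write in place. 4 ppages; refcounts: pp0:1 pp1:1 pp2:1 pp3:1
Op 8: fork(P1) -> P2. 4 ppages; refcounts: pp0:1 pp1:1 pp2:2 pp3:2
Op 9: write(P1, v1, 127). refcount(pp3)=2>1 -> COPY to pp4. 5 ppages; refcounts: pp0:1 pp1:1 pp2:2 pp3:1 pp4:1

yes yes no no yes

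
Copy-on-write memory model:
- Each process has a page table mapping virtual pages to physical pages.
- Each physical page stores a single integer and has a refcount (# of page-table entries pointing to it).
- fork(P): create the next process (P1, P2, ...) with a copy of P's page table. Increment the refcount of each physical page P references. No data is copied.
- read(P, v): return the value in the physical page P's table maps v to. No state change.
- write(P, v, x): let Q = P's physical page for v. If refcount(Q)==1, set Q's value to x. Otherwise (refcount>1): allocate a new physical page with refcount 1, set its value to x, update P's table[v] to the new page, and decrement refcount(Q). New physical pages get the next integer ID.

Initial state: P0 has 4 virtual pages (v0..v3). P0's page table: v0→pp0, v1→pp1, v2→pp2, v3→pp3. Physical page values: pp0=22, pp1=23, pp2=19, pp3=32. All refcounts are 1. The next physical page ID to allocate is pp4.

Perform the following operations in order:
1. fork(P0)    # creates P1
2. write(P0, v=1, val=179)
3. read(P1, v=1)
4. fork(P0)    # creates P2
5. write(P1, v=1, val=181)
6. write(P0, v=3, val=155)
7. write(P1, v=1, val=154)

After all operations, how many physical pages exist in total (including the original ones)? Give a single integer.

Op 1: fork(P0) -> P1. 4 ppages; refcounts: pp0:2 pp1:2 pp2:2 pp3:2
Op 2: write(P0, v1, 179). refcount(pp1)=2>1 -> COPY to pp4. 5 ppages; refcounts: pp0:2 pp1:1 pp2:2 pp3:2 pp4:1
Op 3: read(P1, v1) -> 23. No state change.
Op 4: fork(P0) -> P2. 5 ppages; refcounts: pp0:3 pp1:1 pp2:3 pp3:3 pp4:2
Op 5: write(P1, v1, 181). refcount(pp1)=1 -> write in place. 5 ppages; refcounts: pp0:3 pp1:1 pp2:3 pp3:3 pp4:2
Op 6: write(P0, v3, 155). refcount(pp3)=3>1 -> COPY to pp5. 6 ppages; refcounts: pp0:3 pp1:1 pp2:3 pp3:2 pp4:2 pp5:1
Op 7: write(P1, v1, 154). refcount(pp1)=1 -> write in place. 6 ppages; refcounts: pp0:3 pp1:1 pp2:3 pp3:2 pp4:2 pp5:1

Answer: 6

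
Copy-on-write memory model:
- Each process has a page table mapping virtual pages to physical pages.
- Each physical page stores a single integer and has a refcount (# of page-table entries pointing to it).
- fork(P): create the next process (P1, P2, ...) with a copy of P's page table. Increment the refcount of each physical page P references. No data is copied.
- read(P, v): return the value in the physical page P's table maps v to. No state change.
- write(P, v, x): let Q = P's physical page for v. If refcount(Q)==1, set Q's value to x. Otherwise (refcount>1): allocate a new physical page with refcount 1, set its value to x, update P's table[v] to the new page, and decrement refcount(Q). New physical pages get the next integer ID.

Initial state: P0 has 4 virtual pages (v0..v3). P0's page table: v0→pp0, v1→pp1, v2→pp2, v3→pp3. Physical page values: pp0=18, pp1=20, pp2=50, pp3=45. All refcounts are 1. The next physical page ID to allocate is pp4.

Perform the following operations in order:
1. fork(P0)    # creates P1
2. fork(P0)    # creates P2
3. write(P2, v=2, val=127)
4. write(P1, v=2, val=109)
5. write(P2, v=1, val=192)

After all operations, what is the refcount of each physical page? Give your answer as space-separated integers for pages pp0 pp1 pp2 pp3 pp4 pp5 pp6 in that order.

Op 1: fork(P0) -> P1. 4 ppages; refcounts: pp0:2 pp1:2 pp2:2 pp3:2
Op 2: fork(P0) -> P2. 4 ppages; refcounts: pp0:3 pp1:3 pp2:3 pp3:3
Op 3: write(P2, v2, 127). refcount(pp2)=3>1 -> COPY to pp4. 5 ppages; refcounts: pp0:3 pp1:3 pp2:2 pp3:3 pp4:1
Op 4: write(P1, v2, 109). refcount(pp2)=2>1 -> COPY to pp5. 6 ppages; refcounts: pp0:3 pp1:3 pp2:1 pp3:3 pp4:1 pp5:1
Op 5: write(P2, v1, 192). refcount(pp1)=3>1 -> COPY to pp6. 7 ppages; refcounts: pp0:3 pp1:2 pp2:1 pp3:3 pp4:1 pp5:1 pp6:1

Answer: 3 2 1 3 1 1 1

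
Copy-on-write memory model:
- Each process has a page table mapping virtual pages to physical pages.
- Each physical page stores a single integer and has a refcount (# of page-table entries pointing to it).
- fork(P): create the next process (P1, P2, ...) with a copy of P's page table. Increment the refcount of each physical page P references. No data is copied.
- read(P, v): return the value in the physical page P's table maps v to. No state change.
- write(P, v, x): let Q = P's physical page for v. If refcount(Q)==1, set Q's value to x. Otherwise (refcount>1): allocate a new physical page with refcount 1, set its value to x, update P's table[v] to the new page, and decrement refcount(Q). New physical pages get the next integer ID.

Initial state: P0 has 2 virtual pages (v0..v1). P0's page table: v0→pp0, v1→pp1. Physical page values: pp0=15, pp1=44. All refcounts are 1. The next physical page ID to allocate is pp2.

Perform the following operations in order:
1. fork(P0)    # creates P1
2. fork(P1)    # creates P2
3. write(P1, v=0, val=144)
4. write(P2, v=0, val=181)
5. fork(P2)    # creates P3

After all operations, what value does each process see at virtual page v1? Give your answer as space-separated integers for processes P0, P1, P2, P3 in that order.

Op 1: fork(P0) -> P1. 2 ppages; refcounts: pp0:2 pp1:2
Op 2: fork(P1) -> P2. 2 ppages; refcounts: pp0:3 pp1:3
Op 3: write(P1, v0, 144). refcount(pp0)=3>1 -> COPY to pp2. 3 ppages; refcounts: pp0:2 pp1:3 pp2:1
Op 4: write(P2, v0, 181). refcount(pp0)=2>1 -> COPY to pp3. 4 ppages; refcounts: pp0:1 pp1:3 pp2:1 pp3:1
Op 5: fork(P2) -> P3. 4 ppages; refcounts: pp0:1 pp1:4 pp2:1 pp3:2
P0: v1 -> pp1 = 44
P1: v1 -> pp1 = 44
P2: v1 -> pp1 = 44
P3: v1 -> pp1 = 44

Answer: 44 44 44 44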